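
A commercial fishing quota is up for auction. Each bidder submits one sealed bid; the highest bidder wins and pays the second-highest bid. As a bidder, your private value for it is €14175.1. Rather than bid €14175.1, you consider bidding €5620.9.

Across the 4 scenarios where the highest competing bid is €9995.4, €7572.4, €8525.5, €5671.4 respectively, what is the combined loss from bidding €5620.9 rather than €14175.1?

The deviation costs you only when the competing bid falls strictly between €5620.9 and €14175.1; elsewhere both bids give the same outcome.
€9995.4: truthful payoff €4179.7, deviation payoff €0 → loss €4179.7.
€7572.4: truthful payoff €6602.7, deviation payoff €0 → loss €6602.7.
€8525.5: truthful payoff €5649.6, deviation payoff €0 → loss €5649.6.
€5671.4: truthful payoff €8503.7, deviation payoff €0 → loss €8503.7.
Total loss = €4179.7 + €6602.7 + €5649.6 + €8503.7 = €24935.7.

€24935.7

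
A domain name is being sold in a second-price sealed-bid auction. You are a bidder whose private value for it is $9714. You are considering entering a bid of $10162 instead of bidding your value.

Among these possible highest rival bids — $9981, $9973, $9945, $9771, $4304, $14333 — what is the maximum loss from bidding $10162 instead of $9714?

$267

$9981: truthful gives $0, deviation gives −$267 → loss $267.
$9973: truthful gives $0, deviation gives −$259 → loss $259.
$9945: truthful gives $0, deviation gives −$231 → loss $231.
$9771: truthful gives $0, deviation gives −$57 → loss $57.
$4304: same outcome either way → loss $0.
$14333: same outcome either way → loss $0.
Maximum loss: $267.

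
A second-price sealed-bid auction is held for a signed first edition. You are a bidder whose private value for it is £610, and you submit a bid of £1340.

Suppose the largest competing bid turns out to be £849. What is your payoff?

−£239

Your bid £1340 exceeds the highest competing bid £849, so you win.
In a second-price auction the winner pays the second-highest bid, £849.
Payoff = value − price = £610 − £849 = −£239.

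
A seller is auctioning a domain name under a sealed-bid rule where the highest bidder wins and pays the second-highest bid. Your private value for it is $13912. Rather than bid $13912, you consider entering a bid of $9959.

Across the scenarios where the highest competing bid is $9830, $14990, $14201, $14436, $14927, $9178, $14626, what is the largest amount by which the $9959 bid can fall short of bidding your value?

$0

$9830: same outcome either way → loss $0.
$14990: same outcome either way → loss $0.
$14201: same outcome either way → loss $0.
$14436: same outcome either way → loss $0.
$14927: same outcome either way → loss $0.
$9178: same outcome either way → loss $0.
$14626: same outcome either way → loss $0.
Maximum loss: $0.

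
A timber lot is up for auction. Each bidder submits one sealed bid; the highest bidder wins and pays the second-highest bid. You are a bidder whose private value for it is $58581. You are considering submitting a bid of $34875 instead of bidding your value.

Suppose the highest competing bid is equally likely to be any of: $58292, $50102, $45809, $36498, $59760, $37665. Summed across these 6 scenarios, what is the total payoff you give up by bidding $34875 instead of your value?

$64539

The deviation costs you only when the competing bid falls strictly between $34875 and $58581; elsewhere both bids give the same outcome.
$58292: truthful payoff $289, deviation payoff $0 → loss $289.
$50102: truthful payoff $8479, deviation payoff $0 → loss $8479.
$45809: truthful payoff $12772, deviation payoff $0 → loss $12772.
$36498: truthful payoff $22083, deviation payoff $0 → loss $22083.
$59760: outcomes coincide → loss $0.
$37665: truthful payoff $20916, deviation payoff $0 → loss $20916.
Total loss = $289 + $8479 + $12772 + $22083 + $20916 = $64539.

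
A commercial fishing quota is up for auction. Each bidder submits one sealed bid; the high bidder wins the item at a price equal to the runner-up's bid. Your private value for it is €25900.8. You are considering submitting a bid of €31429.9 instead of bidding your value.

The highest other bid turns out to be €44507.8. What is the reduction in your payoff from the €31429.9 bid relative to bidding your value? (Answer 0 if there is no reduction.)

€0

Bidding your value €25900.8: you lose (since €25900.8 < €44507.8). Payoff €0.
Bidding €31429.9: you lose. Payoff €0.
Difference = €0 − €0 = €0; both bids lead to the same outcome because the competing bid is above both your value and your alternative bid.
Because the price is fixed by the runner-up's bid, deviating from your value can only change a good outcome into a bad one — never the reverse.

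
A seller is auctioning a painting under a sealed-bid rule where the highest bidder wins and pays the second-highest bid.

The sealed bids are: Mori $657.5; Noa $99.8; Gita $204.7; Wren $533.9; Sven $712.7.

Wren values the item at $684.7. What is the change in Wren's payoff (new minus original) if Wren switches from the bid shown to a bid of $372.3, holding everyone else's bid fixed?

$0

The highest bid among the other bidders is $712.7; Wren's bid doesn't change that.
Original bid $533.9: Wren is not highest (top rival bid is $712.7); payoff $0.
Alternative bid $372.3: Wren is not highest (top rival bid is $712.7); payoff $0.
Change in payoff = $0 − ($0) = $0.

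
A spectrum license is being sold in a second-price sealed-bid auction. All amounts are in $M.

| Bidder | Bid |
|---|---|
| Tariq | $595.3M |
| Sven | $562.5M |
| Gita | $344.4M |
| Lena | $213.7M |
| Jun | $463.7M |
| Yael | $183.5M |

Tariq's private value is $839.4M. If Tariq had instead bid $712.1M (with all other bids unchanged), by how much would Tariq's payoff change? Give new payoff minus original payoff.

$0M

The highest bid among the other bidders is $562.5M; Tariq's bid doesn't change that.
Original bid $595.3M: Tariq is highest, pays the top rival bid $562.5M; payoff $839.4M − $562.5M = $276.9M.
Alternative bid $712.1M: Tariq is highest, pays the top rival bid $562.5M; payoff $839.4M − $562.5M = $276.9M.
Change in payoff = $276.9M − ($276.9M) = $0M.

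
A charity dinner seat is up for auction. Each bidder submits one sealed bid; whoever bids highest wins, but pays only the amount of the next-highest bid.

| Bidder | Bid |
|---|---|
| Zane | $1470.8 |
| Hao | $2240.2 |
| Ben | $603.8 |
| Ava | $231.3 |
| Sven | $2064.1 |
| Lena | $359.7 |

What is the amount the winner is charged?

$2064.1

Highest bid: Hao at $2240.2, so Hao wins.
Second-highest bid: Sven at $2064.1 — that is the price the winner pays.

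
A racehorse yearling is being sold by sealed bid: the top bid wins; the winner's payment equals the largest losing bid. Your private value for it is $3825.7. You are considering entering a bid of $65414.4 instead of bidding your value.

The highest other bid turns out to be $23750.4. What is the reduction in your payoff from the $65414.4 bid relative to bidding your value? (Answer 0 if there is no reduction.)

Bidding your value $3825.7: you lose (since $3825.7 < $23750.4). Payoff $0.
Bidding $65414.4: you win and pay $23750.4. Payoff $3825.7 − $23750.4 = −$19924.7.
The competing bid $23750.4 lies between your value and your inflated bid, so overbidding wins an item priced above your value.
Loss from deviating = $0 − (−$19924.7) = $19924.7.

$19924.7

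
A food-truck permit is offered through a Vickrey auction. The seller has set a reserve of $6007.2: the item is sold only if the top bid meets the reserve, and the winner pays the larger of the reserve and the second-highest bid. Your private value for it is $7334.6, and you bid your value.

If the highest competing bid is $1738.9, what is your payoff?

$1327.4

Your bid $7334.6 is the highest and exceeds the reserve.
Price = max(second-highest bid, reserve) = max($1738.9, $6007.2) = $6007.2.
Payoff = $7334.6 − $6007.2 = $1327.4.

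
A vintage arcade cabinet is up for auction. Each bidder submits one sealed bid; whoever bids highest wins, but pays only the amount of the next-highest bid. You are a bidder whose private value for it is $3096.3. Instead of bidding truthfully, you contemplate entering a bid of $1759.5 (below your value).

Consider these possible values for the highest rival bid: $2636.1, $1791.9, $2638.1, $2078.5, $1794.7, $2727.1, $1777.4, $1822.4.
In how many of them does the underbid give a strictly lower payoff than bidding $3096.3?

The deviation hurts exactly when the highest competing bid lies strictly between $1759.5 and $3096.3 — underbidding then forfeits a profitable win.
$2636.1: inside the interval → strictly worse (loss $460.2).
$1791.9: inside the interval → strictly worse (loss $1304.4).
$2638.1: inside the interval → strictly worse (loss $458.2).
$2078.5: inside the interval → strictly worse (loss $1017.8).
$1794.7: inside the interval → strictly worse (loss $1301.6).
$2727.1: inside the interval → strictly worse (loss $369.2).
$1777.4: inside the interval → strictly worse (loss $1318.9).
$1822.4: inside the interval → strictly worse (loss $1273.9).
Count: 8.

8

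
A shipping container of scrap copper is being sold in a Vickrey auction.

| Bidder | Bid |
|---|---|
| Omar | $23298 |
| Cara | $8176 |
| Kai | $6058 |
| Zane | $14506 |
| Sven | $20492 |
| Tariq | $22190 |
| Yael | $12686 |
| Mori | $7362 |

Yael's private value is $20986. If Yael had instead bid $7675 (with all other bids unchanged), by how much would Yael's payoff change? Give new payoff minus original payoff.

The highest bid among the other bidders is $23298; Yael's bid doesn't change that.
Original bid $12686: Yael is not highest (top rival bid is $23298); payoff $0.
Alternative bid $7675: Yael is not highest (top rival bid is $23298); payoff $0.
Change in payoff = $0 − ($0) = $0.

$0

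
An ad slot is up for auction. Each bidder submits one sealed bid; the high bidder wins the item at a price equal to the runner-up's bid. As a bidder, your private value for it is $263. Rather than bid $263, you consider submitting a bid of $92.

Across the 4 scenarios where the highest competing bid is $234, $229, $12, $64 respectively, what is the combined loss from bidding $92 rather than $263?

The deviation costs you only when the competing bid falls strictly between $92 and $263; elsewhere both bids give the same outcome.
$234: truthful payoff $29, deviation payoff $0 → loss $29.
$229: truthful payoff $34, deviation payoff $0 → loss $34.
$12: outcomes coincide → loss $0.
$64: outcomes coincide → loss $0.
Total loss = $29 + $34 = $63.

$63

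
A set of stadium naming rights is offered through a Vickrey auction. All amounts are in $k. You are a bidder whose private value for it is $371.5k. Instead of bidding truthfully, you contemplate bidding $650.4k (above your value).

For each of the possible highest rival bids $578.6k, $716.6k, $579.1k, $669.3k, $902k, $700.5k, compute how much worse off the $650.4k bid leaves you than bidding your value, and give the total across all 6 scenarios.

The deviation costs you only when the competing bid falls strictly between $371.5k and $650.4k; elsewhere both bids give the same outcome.
$578.6k: truthful payoff $0k, deviation payoff −$207.1k → loss $207.1k.
$716.6k: outcomes coincide → loss $0k.
$579.1k: truthful payoff $0k, deviation payoff −$207.6k → loss $207.6k.
$669.3k: outcomes coincide → loss $0k.
$902k: outcomes coincide → loss $0k.
$700.5k: outcomes coincide → loss $0k.
Total loss = $207.1k + $207.6k = $414.7k.
Truthful bidding weakly dominates here: raising your bid can only win items priced above your value, and lowering it can only forfeit items priced below.

$414.7k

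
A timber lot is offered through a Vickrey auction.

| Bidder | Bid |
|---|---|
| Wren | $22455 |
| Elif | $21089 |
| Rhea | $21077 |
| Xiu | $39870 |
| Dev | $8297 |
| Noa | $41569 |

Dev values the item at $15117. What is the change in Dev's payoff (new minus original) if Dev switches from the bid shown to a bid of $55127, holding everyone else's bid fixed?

The highest bid among the other bidders is $41569; Dev's bid doesn't change that.
Original bid $8297: Dev is not highest (top rival bid is $41569); payoff $0.
Alternative bid $55127: Dev is highest, pays the top rival bid $41569; payoff $15117 − $41569 = −$26452.
Change in payoff = −$26452 − ($0) = −$26452.

−$26452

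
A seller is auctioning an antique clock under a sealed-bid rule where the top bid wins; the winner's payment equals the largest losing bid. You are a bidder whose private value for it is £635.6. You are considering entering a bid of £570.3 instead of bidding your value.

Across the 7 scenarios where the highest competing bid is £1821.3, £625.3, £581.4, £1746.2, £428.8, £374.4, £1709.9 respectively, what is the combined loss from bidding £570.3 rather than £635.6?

£64.5

The deviation costs you only when the competing bid falls strictly between £570.3 and £635.6; elsewhere both bids give the same outcome.
£1821.3: outcomes coincide → loss £0.
£625.3: truthful payoff £10.3, deviation payoff £0 → loss £10.3.
£581.4: truthful payoff £54.2, deviation payoff £0 → loss £54.2.
£1746.2: outcomes coincide → loss £0.
£428.8: outcomes coincide → loss £0.
£374.4: outcomes coincide → loss £0.
£1709.9: outcomes coincide → loss £0.
Total loss = £10.3 + £54.2 = £64.5.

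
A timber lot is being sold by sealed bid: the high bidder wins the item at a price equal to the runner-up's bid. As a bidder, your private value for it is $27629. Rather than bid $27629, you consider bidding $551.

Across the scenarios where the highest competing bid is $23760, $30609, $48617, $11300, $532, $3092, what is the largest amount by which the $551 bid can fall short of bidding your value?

$24537

$23760: truthful gives $3869, deviation gives $0 → loss $3869.
$30609: same outcome either way → loss $0.
$48617: same outcome either way → loss $0.
$11300: truthful gives $16329, deviation gives $0 → loss $16329.
$532: same outcome either way → loss $0.
$3092: truthful gives $24537, deviation gives $0 → loss $24537.
Maximum loss: $24537.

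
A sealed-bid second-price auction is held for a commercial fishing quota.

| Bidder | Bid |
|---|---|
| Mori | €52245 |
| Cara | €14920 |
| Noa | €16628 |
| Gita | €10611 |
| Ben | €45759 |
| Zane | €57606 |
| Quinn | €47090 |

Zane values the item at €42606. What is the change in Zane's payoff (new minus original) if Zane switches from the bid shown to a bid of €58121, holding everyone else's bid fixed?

€0

The highest bid among the other bidders is €52245; Zane's bid doesn't change that.
Original bid €57606: Zane is highest, pays the top rival bid €52245; payoff €42606 − €52245 = −€9639.
Alternative bid €58121: Zane is highest, pays the top rival bid €52245; payoff €42606 − €52245 = −€9639.
Change in payoff = −€9639 − (−€9639) = €0.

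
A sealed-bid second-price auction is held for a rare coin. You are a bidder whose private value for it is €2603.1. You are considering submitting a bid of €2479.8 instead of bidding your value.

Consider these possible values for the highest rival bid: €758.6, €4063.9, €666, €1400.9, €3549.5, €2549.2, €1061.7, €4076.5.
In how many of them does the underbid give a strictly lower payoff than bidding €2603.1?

1

The deviation hurts exactly when the highest competing bid lies strictly between €2479.8 and €2603.1 — underbidding then forfeits a profitable win.
€758.6: below both → same outcome either way.
€4063.9: above both → same outcome either way.
€666: below both → same outcome either way.
€1400.9: below both → same outcome either way.
€3549.5: above both → same outcome either way.
€2549.2: inside the interval → strictly worse (loss €53.9).
€1061.7: below both → same outcome either way.
€4076.5: above both → same outcome either way.
Count: 1.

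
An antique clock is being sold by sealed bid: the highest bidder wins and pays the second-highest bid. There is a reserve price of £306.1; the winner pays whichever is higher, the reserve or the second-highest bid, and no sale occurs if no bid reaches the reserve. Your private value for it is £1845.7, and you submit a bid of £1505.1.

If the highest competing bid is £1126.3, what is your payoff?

Your bid £1505.1 is the highest and exceeds the reserve.
Price = max(second-highest bid, reserve) = max(£1126.3, £306.1) = £1126.3.
Payoff = £1845.7 − £1126.3 = £719.4.

£719.4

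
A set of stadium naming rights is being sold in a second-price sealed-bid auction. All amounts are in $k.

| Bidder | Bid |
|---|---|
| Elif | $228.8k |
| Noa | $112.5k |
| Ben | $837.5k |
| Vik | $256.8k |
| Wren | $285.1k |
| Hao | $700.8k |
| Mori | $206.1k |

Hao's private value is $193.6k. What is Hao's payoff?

$0k

Highest bid: Ben at $837.5k, so Ben wins.
Second-highest bid: Hao at $700.8k — that is the price the winner pays.
Hao did not win, so Hao pays nothing and receives nothing: payoff $0k.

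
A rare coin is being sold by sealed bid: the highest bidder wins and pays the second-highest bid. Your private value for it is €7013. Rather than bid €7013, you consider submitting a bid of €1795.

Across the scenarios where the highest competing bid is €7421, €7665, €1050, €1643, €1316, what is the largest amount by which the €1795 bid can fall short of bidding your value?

€7421: same outcome either way → loss €0.
€7665: same outcome either way → loss €0.
€1050: same outcome either way → loss €0.
€1643: same outcome either way → loss €0.
€1316: same outcome either way → loss €0.
Maximum loss: €0.

€0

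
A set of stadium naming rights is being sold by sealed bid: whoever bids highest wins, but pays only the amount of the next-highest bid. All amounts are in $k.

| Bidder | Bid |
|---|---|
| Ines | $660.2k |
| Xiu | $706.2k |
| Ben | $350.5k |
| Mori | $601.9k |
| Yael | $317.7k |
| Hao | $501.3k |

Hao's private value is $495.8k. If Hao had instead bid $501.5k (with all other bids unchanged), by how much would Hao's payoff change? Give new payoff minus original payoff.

$0k

The highest bid among the other bidders is $706.2k; Hao's bid doesn't change that.
Original bid $501.3k: Hao is not highest (top rival bid is $706.2k); payoff $0k.
Alternative bid $501.5k: Hao is not highest (top rival bid is $706.2k); payoff $0k.
Change in payoff = $0k − ($0k) = $0k.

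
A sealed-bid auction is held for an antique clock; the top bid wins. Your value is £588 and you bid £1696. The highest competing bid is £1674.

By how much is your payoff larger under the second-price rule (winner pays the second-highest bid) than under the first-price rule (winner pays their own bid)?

You have the highest bid, so you win under either rule.
Second-price: pay £1674 → payoff −£1086.
First-price: pay your own bid £1696 → payoff −£1108.
Difference = −£1086 − (−£1108) = £22.

£22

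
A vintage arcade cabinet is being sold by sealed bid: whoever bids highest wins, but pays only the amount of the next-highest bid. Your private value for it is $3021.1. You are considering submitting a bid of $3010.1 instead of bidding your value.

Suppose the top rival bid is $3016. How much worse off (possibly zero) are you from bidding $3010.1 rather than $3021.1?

$5.1

Bidding your value $3021.1: you win (since $3021.1 > $3016) and pay $3016. Payoff $5.1.
Bidding $3010.1: you lose. Payoff $0.
The competing bid $3016 lies between your shaded bid and your value, so underbidding forfeits an item you could have won at a profitable price.
Loss from deviating = $5.1 − ($0) = $5.1.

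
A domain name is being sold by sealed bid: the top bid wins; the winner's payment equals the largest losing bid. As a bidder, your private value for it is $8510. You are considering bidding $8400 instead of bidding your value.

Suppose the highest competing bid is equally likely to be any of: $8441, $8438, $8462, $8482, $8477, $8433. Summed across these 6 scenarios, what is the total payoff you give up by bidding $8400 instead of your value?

$327

The deviation costs you only when the competing bid falls strictly between $8400 and $8510; elsewhere both bids give the same outcome.
$8441: truthful payoff $69, deviation payoff $0 → loss $69.
$8438: truthful payoff $72, deviation payoff $0 → loss $72.
$8462: truthful payoff $48, deviation payoff $0 → loss $48.
$8482: truthful payoff $28, deviation payoff $0 → loss $28.
$8477: truthful payoff $33, deviation payoff $0 → loss $33.
$8433: truthful payoff $77, deviation payoff $0 → loss $77.
Total loss = $69 + $72 + $48 + $28 + $33 + $77 = $327.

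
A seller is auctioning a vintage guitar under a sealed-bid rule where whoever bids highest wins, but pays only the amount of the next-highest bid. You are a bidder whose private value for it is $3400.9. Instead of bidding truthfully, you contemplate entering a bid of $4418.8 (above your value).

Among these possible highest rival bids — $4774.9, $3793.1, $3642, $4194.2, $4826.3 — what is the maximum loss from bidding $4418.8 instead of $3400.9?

$4774.9: same outcome either way → loss $0.
$3793.1: truthful gives $0, deviation gives −$392.2 → loss $392.2.
$3642: truthful gives $0, deviation gives −$241.1 → loss $241.1.
$4194.2: truthful gives $0, deviation gives −$793.3 → loss $793.3.
$4826.3: same outcome either way → loss $0.
Maximum loss: $793.3.

$793.3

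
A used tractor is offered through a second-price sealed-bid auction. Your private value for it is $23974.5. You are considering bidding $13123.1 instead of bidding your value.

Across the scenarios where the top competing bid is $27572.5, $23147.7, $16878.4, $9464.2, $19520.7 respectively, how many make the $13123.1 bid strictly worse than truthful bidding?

3

The deviation hurts exactly when the highest competing bid lies strictly between $13123.1 and $23974.5 — underbidding then forfeits a profitable win.
$27572.5: above both → same outcome either way.
$23147.7: inside the interval → strictly worse (loss $826.8).
$16878.4: inside the interval → strictly worse (loss $7096.1).
$9464.2: below both → same outcome either way.
$19520.7: inside the interval → strictly worse (loss $4453.8).
Count: 3.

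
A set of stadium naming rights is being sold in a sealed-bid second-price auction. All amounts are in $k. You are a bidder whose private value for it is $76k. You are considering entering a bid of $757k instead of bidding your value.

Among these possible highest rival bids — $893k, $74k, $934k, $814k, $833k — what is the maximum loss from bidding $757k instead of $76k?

$0k

$893k: same outcome either way → loss $0k.
$74k: same outcome either way → loss $0k.
$934k: same outcome either way → loss $0k.
$814k: same outcome either way → loss $0k.
$833k: same outcome either way → loss $0k.
Maximum loss: $0k.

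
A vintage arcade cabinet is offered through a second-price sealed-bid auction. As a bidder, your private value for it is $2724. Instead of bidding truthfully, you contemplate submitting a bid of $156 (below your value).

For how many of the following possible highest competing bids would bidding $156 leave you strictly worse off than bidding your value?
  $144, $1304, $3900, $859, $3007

The deviation hurts exactly when the highest competing bid lies strictly between $156 and $2724 — underbidding then forfeits a profitable win.
$144: below both → same outcome either way.
$1304: inside the interval → strictly worse (loss $1420).
$3900: above both → same outcome either way.
$859: inside the interval → strictly worse (loss $1865).
$3007: above both → same outcome either way.
Count: 2.

2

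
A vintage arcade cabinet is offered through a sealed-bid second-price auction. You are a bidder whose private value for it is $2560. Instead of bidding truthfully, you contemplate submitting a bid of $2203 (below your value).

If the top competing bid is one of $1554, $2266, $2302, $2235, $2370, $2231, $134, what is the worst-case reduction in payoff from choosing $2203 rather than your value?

$1554: same outcome either way → loss $0.
$2266: truthful gives $294, deviation gives $0 → loss $294.
$2302: truthful gives $258, deviation gives $0 → loss $258.
$2235: truthful gives $325, deviation gives $0 → loss $325.
$2370: truthful gives $190, deviation gives $0 → loss $190.
$2231: truthful gives $329, deviation gives $0 → loss $329.
$134: same outcome either way → loss $0.
Maximum loss: $329.

$329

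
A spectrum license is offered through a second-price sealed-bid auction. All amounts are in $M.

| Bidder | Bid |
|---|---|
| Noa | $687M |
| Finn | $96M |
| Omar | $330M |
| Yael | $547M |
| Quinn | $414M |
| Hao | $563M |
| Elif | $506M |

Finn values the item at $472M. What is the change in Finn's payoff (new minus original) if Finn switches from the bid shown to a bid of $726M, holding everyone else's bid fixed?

The highest bid among the other bidders is $687M; Finn's bid doesn't change that.
Original bid $96M: Finn is not highest (top rival bid is $687M); payoff $0M.
Alternative bid $726M: Finn is highest, pays the top rival bid $687M; payoff $472M − $687M = −$215M.
Change in payoff = −$215M − ($0M) = −$215M.

−$215M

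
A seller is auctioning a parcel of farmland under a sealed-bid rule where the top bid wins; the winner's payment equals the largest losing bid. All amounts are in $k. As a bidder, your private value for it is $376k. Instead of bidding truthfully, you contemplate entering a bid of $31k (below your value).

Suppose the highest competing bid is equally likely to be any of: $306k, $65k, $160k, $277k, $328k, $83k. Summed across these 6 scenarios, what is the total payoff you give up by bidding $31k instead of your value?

$1037k

The deviation costs you only when the competing bid falls strictly between $31k and $376k; elsewhere both bids give the same outcome.
$306k: truthful payoff $70k, deviation payoff $0k → loss $70k.
$65k: truthful payoff $311k, deviation payoff $0k → loss $311k.
$160k: truthful payoff $216k, deviation payoff $0k → loss $216k.
$277k: truthful payoff $99k, deviation payoff $0k → loss $99k.
$328k: truthful payoff $48k, deviation payoff $0k → loss $48k.
$83k: truthful payoff $293k, deviation payoff $0k → loss $293k.
Total loss = $70k + $311k + $216k + $99k + $48k + $293k = $1037k.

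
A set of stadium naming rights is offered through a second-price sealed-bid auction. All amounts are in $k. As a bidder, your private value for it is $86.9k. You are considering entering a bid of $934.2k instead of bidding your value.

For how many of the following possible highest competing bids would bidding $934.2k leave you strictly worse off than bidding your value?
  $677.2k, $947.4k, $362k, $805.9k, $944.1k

3

The deviation hurts exactly when the highest competing bid lies strictly between $86.9k and $934.2k — overbidding then wins at a price above your value.
$677.2k: inside the interval → strictly worse (loss $590.3k).
$947.4k: above both → same outcome either way.
$362k: inside the interval → strictly worse (loss $275.1k).
$805.9k: inside the interval → strictly worse (loss $719k).
$944.1k: above both → same outcome either way.
Count: 3.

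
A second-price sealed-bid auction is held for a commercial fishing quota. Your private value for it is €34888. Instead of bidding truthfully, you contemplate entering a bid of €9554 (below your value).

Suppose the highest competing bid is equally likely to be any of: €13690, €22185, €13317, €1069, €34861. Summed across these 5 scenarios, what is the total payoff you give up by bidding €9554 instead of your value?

€55499

The deviation costs you only when the competing bid falls strictly between €9554 and €34888; elsewhere both bids give the same outcome.
€13690: truthful payoff €21198, deviation payoff €0 → loss €21198.
€22185: truthful payoff €12703, deviation payoff €0 → loss €12703.
€13317: truthful payoff €21571, deviation payoff €0 → loss €21571.
€1069: outcomes coincide → loss €0.
€34861: truthful payoff €27, deviation payoff €0 → loss €27.
Total loss = €21198 + €12703 + €21571 + €27 = €55499.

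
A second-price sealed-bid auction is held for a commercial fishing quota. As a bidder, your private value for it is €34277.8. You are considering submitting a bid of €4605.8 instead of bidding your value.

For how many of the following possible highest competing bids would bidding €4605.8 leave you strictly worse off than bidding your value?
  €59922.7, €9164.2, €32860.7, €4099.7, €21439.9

3

The deviation hurts exactly when the highest competing bid lies strictly between €4605.8 and €34277.8 — underbidding then forfeits a profitable win.
€59922.7: above both → same outcome either way.
€9164.2: inside the interval → strictly worse (loss €25113.6).
€32860.7: inside the interval → strictly worse (loss €1417.1).
€4099.7: below both → same outcome either way.
€21439.9: inside the interval → strictly worse (loss €12837.9).
Count: 3.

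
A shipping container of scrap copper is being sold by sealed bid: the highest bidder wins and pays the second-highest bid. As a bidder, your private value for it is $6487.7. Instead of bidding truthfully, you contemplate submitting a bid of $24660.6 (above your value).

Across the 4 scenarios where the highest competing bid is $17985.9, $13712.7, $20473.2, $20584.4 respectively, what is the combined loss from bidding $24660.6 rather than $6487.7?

The deviation costs you only when the competing bid falls strictly between $6487.7 and $24660.6; elsewhere both bids give the same outcome.
$17985.9: truthful payoff $0, deviation payoff −$11498.2 → loss $11498.2.
$13712.7: truthful payoff $0, deviation payoff −$7225 → loss $7225.
$20473.2: truthful payoff $0, deviation payoff −$13985.5 → loss $13985.5.
$20584.4: truthful payoff $0, deviation payoff −$14096.7 → loss $14096.7.
Total loss = $11498.2 + $7225 + $13985.5 + $14096.7 = $46805.4.

$46805.4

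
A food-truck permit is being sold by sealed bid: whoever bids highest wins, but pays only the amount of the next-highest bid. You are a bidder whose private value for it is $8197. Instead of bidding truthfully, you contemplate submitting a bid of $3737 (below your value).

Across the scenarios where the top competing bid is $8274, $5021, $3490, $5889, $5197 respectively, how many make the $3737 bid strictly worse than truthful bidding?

3

The deviation hurts exactly when the highest competing bid lies strictly between $3737 and $8197 — underbidding then forfeits a profitable win.
$8274: above both → same outcome either way.
$5021: inside the interval → strictly worse (loss $3176).
$3490: below both → same outcome either way.
$5889: inside the interval → strictly worse (loss $2308).
$5197: inside the interval → strictly worse (loss $3000).
Count: 3.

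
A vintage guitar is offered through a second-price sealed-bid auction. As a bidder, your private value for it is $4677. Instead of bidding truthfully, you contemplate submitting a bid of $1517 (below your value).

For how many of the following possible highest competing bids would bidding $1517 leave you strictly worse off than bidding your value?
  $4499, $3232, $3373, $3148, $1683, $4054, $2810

The deviation hurts exactly when the highest competing bid lies strictly between $1517 and $4677 — underbidding then forfeits a profitable win.
$4499: inside the interval → strictly worse (loss $178).
$3232: inside the interval → strictly worse (loss $1445).
$3373: inside the interval → strictly worse (loss $1304).
$3148: inside the interval → strictly worse (loss $1529).
$1683: inside the interval → strictly worse (loss $2994).
$4054: inside the interval → strictly worse (loss $623).
$2810: inside the interval → strictly worse (loss $1867).
Count: 7.

7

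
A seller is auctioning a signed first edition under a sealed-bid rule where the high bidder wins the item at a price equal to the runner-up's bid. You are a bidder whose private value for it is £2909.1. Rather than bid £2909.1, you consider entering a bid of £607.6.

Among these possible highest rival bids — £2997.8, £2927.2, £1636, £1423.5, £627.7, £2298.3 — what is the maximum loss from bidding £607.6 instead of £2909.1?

£2281.4

£2997.8: same outcome either way → loss £0.
£2927.2: same outcome either way → loss £0.
£1636: truthful gives £1273.1, deviation gives £0 → loss £1273.1.
£1423.5: truthful gives £1485.6, deviation gives £0 → loss £1485.6.
£627.7: truthful gives £2281.4, deviation gives £0 → loss £2281.4.
£2298.3: truthful gives £610.8, deviation gives £0 → loss £610.8.
Maximum loss: £2281.4.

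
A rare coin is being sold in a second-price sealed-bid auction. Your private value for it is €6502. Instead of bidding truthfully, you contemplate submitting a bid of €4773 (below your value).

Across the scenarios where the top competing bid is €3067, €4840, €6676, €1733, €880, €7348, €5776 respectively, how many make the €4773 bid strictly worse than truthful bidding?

2

The deviation hurts exactly when the highest competing bid lies strictly between €4773 and €6502 — underbidding then forfeits a profitable win.
€3067: below both → same outcome either way.
€4840: inside the interval → strictly worse (loss €1662).
€6676: above both → same outcome either way.
€1733: below both → same outcome either way.
€880: below both → same outcome either way.
€7348: above both → same outcome either way.
€5776: inside the interval → strictly worse (loss €726).
Count: 2.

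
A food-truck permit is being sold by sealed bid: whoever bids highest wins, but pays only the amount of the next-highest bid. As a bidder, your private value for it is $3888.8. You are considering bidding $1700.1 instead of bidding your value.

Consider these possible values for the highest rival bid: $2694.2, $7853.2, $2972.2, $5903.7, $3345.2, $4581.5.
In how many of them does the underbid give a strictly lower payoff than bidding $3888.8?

The deviation hurts exactly when the highest competing bid lies strictly between $1700.1 and $3888.8 — underbidding then forfeits a profitable win.
$2694.2: inside the interval → strictly worse (loss $1194.6).
$7853.2: above both → same outcome either way.
$2972.2: inside the interval → strictly worse (loss $916.6).
$5903.7: above both → same outcome either way.
$3345.2: inside the interval → strictly worse (loss $543.6).
$4581.5: above both → same outcome either way.
Count: 3.

3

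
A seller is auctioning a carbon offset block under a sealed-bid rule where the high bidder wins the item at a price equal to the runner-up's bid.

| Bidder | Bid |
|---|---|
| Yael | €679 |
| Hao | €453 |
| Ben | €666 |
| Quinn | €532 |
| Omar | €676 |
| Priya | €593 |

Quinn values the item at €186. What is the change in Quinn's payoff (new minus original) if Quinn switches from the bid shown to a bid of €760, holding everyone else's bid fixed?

−€493

The highest bid among the other bidders is €679; Quinn's bid doesn't change that.
Original bid €532: Quinn is not highest (top rival bid is €679); payoff €0.
Alternative bid €760: Quinn is highest, pays the top rival bid €679; payoff €186 − €679 = −€493.
Change in payoff = −€493 − (€0) = −€493.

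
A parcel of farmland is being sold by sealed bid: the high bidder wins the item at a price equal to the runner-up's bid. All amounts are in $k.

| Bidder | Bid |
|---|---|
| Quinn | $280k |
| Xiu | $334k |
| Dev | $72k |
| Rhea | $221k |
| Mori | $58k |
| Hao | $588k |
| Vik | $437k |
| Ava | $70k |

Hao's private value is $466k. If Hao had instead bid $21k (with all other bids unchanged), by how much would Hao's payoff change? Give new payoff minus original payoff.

The highest bid among the other bidders is $437k; Hao's bid doesn't change that.
Original bid $588k: Hao is highest, pays the top rival bid $437k; payoff $466k − $437k = $29k.
Alternative bid $21k: Hao is not highest (top rival bid is $437k); payoff $0k.
Change in payoff = $0k − ($29k) = −$29k.

−$29k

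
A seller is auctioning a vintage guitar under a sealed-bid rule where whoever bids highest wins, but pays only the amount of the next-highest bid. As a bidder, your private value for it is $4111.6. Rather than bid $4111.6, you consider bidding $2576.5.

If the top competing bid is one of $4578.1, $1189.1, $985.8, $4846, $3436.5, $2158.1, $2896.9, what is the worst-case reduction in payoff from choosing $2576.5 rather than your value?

$1214.7

$4578.1: same outcome either way → loss $0.
$1189.1: same outcome either way → loss $0.
$985.8: same outcome either way → loss $0.
$4846: same outcome either way → loss $0.
$3436.5: truthful gives $675.1, deviation gives $0 → loss $675.1.
$2158.1: same outcome either way → loss $0.
$2896.9: truthful gives $1214.7, deviation gives $0 → loss $1214.7.
Maximum loss: $1214.7.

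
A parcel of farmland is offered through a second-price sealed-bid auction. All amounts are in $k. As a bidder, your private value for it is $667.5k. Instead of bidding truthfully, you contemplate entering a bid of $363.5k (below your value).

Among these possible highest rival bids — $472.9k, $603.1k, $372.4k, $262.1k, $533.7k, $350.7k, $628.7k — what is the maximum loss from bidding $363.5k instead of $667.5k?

$295.1k

$472.9k: truthful gives $194.6k, deviation gives $0k → loss $194.6k.
$603.1k: truthful gives $64.4k, deviation gives $0k → loss $64.4k.
$372.4k: truthful gives $295.1k, deviation gives $0k → loss $295.1k.
$262.1k: same outcome either way → loss $0k.
$533.7k: truthful gives $133.8k, deviation gives $0k → loss $133.8k.
$350.7k: same outcome either way → loss $0k.
$628.7k: truthful gives $38.8k, deviation gives $0k → loss $38.8k.
Maximum loss: $295.1k.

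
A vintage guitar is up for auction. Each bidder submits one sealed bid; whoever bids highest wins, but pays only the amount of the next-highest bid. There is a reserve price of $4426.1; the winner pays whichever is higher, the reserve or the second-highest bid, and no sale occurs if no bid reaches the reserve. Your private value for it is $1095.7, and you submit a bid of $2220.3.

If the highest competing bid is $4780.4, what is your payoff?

Your bid $2220.3 is below the highest competing bid $4780.4, so you lose. Payoff $0.

$0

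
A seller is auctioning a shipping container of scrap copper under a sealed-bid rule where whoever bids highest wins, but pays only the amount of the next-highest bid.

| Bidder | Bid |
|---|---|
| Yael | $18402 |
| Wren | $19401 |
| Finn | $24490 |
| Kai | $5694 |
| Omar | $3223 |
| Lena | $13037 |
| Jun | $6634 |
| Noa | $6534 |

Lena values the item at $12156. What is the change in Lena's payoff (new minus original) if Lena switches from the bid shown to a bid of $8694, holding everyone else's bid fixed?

$0

The highest bid among the other bidders is $24490; Lena's bid doesn't change that.
Original bid $13037: Lena is not highest (top rival bid is $24490); payoff $0.
Alternative bid $8694: Lena is not highest (top rival bid is $24490); payoff $0.
Change in payoff = $0 − ($0) = $0.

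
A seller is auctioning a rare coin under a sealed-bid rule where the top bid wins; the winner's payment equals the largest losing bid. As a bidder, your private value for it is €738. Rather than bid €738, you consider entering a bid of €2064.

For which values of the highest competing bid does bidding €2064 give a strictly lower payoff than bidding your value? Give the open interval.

(€738, €2064)

If the competing bid is below €738, both bids win at the same price — no difference.
If it is above €2064, both bids lose — no difference.
If it lies strictly between €738 and €2064, bidding your value loses (payoff 0) while bidding €2064 wins at a price above your value (payoff negative).
So the deviation strictly hurts on the open interval (€738, €2064).
In a second-price auction your bid sets only whether you win, not what you pay, so bidding your true value is weakly dominant.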